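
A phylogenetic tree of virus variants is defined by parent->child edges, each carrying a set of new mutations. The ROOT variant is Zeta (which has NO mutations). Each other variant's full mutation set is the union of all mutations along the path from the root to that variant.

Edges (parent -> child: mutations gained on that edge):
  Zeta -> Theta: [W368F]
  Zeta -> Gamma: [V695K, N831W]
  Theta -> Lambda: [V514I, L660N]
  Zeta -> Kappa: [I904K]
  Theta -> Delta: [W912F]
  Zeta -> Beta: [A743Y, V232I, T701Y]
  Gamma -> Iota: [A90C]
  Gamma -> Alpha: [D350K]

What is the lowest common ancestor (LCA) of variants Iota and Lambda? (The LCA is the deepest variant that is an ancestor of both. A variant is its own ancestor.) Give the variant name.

Answer: Zeta

Derivation:
Path from root to Iota: Zeta -> Gamma -> Iota
  ancestors of Iota: {Zeta, Gamma, Iota}
Path from root to Lambda: Zeta -> Theta -> Lambda
  ancestors of Lambda: {Zeta, Theta, Lambda}
Common ancestors: {Zeta}
Walk up from Lambda: Lambda (not in ancestors of Iota), Theta (not in ancestors of Iota), Zeta (in ancestors of Iota)
Deepest common ancestor (LCA) = Zeta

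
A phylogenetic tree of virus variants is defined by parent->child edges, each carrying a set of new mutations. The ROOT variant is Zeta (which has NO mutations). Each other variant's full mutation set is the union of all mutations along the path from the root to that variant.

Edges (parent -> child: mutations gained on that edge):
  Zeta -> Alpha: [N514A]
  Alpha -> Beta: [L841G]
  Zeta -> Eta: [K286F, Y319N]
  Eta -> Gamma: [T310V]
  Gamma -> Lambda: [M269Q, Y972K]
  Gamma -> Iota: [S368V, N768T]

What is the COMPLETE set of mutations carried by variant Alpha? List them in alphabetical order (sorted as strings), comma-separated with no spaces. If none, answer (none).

Answer: N514A

Derivation:
At Zeta: gained [] -> total []
At Alpha: gained ['N514A'] -> total ['N514A']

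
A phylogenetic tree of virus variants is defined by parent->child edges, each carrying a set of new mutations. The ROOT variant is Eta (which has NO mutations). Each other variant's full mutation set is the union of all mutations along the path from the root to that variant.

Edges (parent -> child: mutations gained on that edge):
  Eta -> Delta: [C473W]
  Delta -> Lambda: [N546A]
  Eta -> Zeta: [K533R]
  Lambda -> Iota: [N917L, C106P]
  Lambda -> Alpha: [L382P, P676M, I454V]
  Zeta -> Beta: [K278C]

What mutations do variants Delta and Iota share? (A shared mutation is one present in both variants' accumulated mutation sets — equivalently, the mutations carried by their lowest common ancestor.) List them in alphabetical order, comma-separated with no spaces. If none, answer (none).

Answer: C473W

Derivation:
Accumulating mutations along path to Delta:
  At Eta: gained [] -> total []
  At Delta: gained ['C473W'] -> total ['C473W']
Mutations(Delta) = ['C473W']
Accumulating mutations along path to Iota:
  At Eta: gained [] -> total []
  At Delta: gained ['C473W'] -> total ['C473W']
  At Lambda: gained ['N546A'] -> total ['C473W', 'N546A']
  At Iota: gained ['N917L', 'C106P'] -> total ['C106P', 'C473W', 'N546A', 'N917L']
Mutations(Iota) = ['C106P', 'C473W', 'N546A', 'N917L']
Intersection: ['C473W'] ∩ ['C106P', 'C473W', 'N546A', 'N917L'] = ['C473W']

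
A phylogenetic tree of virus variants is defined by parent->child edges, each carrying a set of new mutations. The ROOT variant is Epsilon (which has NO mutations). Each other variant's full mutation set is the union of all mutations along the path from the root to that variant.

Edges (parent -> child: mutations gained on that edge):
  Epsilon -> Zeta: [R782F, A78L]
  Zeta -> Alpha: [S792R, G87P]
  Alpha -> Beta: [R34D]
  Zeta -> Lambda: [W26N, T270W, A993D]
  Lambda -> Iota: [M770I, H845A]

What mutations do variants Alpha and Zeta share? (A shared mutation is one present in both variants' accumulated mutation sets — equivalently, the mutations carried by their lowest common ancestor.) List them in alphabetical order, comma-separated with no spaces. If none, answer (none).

Accumulating mutations along path to Alpha:
  At Epsilon: gained [] -> total []
  At Zeta: gained ['R782F', 'A78L'] -> total ['A78L', 'R782F']
  At Alpha: gained ['S792R', 'G87P'] -> total ['A78L', 'G87P', 'R782F', 'S792R']
Mutations(Alpha) = ['A78L', 'G87P', 'R782F', 'S792R']
Accumulating mutations along path to Zeta:
  At Epsilon: gained [] -> total []
  At Zeta: gained ['R782F', 'A78L'] -> total ['A78L', 'R782F']
Mutations(Zeta) = ['A78L', 'R782F']
Intersection: ['A78L', 'G87P', 'R782F', 'S792R'] ∩ ['A78L', 'R782F'] = ['A78L', 'R782F']

Answer: A78L,R782F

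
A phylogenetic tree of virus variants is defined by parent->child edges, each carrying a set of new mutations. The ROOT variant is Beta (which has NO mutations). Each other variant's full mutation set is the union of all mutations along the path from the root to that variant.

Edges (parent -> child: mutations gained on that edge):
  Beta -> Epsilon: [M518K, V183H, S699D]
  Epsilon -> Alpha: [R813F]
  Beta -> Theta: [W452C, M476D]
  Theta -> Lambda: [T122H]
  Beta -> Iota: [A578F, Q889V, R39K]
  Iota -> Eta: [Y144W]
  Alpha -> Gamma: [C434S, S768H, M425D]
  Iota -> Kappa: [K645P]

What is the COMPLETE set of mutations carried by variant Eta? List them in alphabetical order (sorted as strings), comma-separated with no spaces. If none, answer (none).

At Beta: gained [] -> total []
At Iota: gained ['A578F', 'Q889V', 'R39K'] -> total ['A578F', 'Q889V', 'R39K']
At Eta: gained ['Y144W'] -> total ['A578F', 'Q889V', 'R39K', 'Y144W']

Answer: A578F,Q889V,R39K,Y144W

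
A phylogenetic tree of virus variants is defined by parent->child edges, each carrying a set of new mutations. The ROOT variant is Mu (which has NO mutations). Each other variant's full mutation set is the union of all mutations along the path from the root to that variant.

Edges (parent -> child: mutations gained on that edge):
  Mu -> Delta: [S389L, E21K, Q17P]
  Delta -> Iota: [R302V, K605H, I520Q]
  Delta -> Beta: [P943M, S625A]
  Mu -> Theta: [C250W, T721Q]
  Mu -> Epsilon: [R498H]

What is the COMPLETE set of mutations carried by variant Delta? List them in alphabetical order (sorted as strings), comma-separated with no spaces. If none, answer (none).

At Mu: gained [] -> total []
At Delta: gained ['S389L', 'E21K', 'Q17P'] -> total ['E21K', 'Q17P', 'S389L']

Answer: E21K,Q17P,S389L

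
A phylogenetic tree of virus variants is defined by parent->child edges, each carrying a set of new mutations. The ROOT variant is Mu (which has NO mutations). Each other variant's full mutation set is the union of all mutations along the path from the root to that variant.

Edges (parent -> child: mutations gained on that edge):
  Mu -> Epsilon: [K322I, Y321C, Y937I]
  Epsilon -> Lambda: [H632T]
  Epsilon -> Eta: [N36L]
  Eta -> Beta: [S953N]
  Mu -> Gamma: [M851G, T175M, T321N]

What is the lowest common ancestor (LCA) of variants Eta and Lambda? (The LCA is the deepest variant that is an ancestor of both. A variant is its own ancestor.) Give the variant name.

Answer: Epsilon

Derivation:
Path from root to Eta: Mu -> Epsilon -> Eta
  ancestors of Eta: {Mu, Epsilon, Eta}
Path from root to Lambda: Mu -> Epsilon -> Lambda
  ancestors of Lambda: {Mu, Epsilon, Lambda}
Common ancestors: {Mu, Epsilon}
Walk up from Lambda: Lambda (not in ancestors of Eta), Epsilon (in ancestors of Eta), Mu (in ancestors of Eta)
Deepest common ancestor (LCA) = Epsilon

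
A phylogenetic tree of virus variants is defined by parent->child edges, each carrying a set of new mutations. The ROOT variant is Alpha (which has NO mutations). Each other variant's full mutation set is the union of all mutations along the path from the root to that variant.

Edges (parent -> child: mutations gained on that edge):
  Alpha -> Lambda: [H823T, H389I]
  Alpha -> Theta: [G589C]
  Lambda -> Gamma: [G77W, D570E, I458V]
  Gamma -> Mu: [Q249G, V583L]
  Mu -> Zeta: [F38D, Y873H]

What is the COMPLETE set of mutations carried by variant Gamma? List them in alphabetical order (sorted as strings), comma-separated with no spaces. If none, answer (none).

At Alpha: gained [] -> total []
At Lambda: gained ['H823T', 'H389I'] -> total ['H389I', 'H823T']
At Gamma: gained ['G77W', 'D570E', 'I458V'] -> total ['D570E', 'G77W', 'H389I', 'H823T', 'I458V']

Answer: D570E,G77W,H389I,H823T,I458V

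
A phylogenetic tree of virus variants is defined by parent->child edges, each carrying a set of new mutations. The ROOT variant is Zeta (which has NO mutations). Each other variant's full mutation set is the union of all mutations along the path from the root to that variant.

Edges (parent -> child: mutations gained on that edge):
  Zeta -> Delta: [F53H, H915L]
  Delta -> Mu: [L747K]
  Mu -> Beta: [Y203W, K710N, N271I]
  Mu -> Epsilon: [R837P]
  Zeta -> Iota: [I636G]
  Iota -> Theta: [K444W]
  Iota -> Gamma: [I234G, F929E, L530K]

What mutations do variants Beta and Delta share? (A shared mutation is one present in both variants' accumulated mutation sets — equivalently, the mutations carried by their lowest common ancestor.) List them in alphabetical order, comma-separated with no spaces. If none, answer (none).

Accumulating mutations along path to Beta:
  At Zeta: gained [] -> total []
  At Delta: gained ['F53H', 'H915L'] -> total ['F53H', 'H915L']
  At Mu: gained ['L747K'] -> total ['F53H', 'H915L', 'L747K']
  At Beta: gained ['Y203W', 'K710N', 'N271I'] -> total ['F53H', 'H915L', 'K710N', 'L747K', 'N271I', 'Y203W']
Mutations(Beta) = ['F53H', 'H915L', 'K710N', 'L747K', 'N271I', 'Y203W']
Accumulating mutations along path to Delta:
  At Zeta: gained [] -> total []
  At Delta: gained ['F53H', 'H915L'] -> total ['F53H', 'H915L']
Mutations(Delta) = ['F53H', 'H915L']
Intersection: ['F53H', 'H915L', 'K710N', 'L747K', 'N271I', 'Y203W'] ∩ ['F53H', 'H915L'] = ['F53H', 'H915L']

Answer: F53H,H915L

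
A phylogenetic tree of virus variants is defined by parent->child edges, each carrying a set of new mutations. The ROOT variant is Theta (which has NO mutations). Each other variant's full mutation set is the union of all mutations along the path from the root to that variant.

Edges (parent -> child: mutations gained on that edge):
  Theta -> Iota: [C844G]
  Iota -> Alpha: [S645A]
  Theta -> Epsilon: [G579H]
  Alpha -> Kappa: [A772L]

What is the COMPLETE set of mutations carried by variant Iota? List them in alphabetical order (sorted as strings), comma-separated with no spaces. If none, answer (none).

Answer: C844G

Derivation:
At Theta: gained [] -> total []
At Iota: gained ['C844G'] -> total ['C844G']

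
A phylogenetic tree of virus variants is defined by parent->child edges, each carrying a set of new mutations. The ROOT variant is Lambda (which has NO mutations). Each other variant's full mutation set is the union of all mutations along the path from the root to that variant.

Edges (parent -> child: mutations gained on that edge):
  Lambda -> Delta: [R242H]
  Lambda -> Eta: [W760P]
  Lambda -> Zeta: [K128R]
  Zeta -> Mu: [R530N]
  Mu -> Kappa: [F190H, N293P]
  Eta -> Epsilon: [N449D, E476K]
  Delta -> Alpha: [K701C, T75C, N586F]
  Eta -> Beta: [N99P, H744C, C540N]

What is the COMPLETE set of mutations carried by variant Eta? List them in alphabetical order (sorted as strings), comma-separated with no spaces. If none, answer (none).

At Lambda: gained [] -> total []
At Eta: gained ['W760P'] -> total ['W760P']

Answer: W760P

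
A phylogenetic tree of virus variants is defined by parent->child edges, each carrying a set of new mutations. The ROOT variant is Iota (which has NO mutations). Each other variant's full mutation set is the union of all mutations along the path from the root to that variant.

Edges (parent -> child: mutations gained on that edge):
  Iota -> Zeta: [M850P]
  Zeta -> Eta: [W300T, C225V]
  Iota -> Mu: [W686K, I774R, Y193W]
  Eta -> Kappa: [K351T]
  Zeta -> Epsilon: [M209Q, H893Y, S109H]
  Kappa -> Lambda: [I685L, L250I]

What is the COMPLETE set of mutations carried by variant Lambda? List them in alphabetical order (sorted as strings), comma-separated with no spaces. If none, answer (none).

Answer: C225V,I685L,K351T,L250I,M850P,W300T

Derivation:
At Iota: gained [] -> total []
At Zeta: gained ['M850P'] -> total ['M850P']
At Eta: gained ['W300T', 'C225V'] -> total ['C225V', 'M850P', 'W300T']
At Kappa: gained ['K351T'] -> total ['C225V', 'K351T', 'M850P', 'W300T']
At Lambda: gained ['I685L', 'L250I'] -> total ['C225V', 'I685L', 'K351T', 'L250I', 'M850P', 'W300T']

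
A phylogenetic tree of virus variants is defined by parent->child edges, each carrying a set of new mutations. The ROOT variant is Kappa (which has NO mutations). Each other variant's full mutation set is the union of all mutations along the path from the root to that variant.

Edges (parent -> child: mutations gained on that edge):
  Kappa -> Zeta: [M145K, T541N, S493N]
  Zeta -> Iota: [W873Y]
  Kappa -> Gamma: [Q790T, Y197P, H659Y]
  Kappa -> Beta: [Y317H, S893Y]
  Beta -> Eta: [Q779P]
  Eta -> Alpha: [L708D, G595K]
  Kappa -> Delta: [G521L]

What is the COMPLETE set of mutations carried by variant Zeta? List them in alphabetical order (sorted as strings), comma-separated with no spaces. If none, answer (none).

Answer: M145K,S493N,T541N

Derivation:
At Kappa: gained [] -> total []
At Zeta: gained ['M145K', 'T541N', 'S493N'] -> total ['M145K', 'S493N', 'T541N']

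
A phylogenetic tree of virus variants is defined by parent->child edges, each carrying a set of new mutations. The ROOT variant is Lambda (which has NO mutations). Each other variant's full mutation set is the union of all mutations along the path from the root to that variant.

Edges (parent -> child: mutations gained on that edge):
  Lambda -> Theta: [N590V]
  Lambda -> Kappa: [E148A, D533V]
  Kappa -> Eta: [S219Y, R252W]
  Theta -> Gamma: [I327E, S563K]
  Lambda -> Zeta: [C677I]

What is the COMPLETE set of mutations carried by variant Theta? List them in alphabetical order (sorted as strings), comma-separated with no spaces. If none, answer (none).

At Lambda: gained [] -> total []
At Theta: gained ['N590V'] -> total ['N590V']

Answer: N590V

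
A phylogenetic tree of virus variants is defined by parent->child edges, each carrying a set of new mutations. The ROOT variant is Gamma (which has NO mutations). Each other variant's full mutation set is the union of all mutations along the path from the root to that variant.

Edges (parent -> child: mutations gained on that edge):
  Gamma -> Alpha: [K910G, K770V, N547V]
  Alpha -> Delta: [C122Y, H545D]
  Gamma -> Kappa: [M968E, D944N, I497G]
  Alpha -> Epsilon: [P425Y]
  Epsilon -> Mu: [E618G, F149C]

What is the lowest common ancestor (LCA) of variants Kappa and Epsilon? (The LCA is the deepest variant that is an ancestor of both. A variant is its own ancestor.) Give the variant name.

Path from root to Kappa: Gamma -> Kappa
  ancestors of Kappa: {Gamma, Kappa}
Path from root to Epsilon: Gamma -> Alpha -> Epsilon
  ancestors of Epsilon: {Gamma, Alpha, Epsilon}
Common ancestors: {Gamma}
Walk up from Epsilon: Epsilon (not in ancestors of Kappa), Alpha (not in ancestors of Kappa), Gamma (in ancestors of Kappa)
Deepest common ancestor (LCA) = Gamma

Answer: Gamma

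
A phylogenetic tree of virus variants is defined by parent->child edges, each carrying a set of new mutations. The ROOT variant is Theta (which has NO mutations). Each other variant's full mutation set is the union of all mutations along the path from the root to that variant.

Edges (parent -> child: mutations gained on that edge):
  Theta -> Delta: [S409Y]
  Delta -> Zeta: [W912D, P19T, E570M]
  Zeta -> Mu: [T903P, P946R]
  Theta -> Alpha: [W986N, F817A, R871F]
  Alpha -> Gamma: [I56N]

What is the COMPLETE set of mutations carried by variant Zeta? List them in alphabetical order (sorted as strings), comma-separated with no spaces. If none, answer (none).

Answer: E570M,P19T,S409Y,W912D

Derivation:
At Theta: gained [] -> total []
At Delta: gained ['S409Y'] -> total ['S409Y']
At Zeta: gained ['W912D', 'P19T', 'E570M'] -> total ['E570M', 'P19T', 'S409Y', 'W912D']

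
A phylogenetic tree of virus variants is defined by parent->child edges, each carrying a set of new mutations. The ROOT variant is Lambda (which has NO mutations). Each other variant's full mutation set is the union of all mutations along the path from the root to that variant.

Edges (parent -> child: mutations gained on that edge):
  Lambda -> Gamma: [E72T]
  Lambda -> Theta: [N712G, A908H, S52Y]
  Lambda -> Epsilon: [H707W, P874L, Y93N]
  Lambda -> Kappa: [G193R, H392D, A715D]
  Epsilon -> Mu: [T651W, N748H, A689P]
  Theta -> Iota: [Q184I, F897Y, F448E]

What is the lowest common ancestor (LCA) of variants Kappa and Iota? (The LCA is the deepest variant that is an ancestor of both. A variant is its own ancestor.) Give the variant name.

Path from root to Kappa: Lambda -> Kappa
  ancestors of Kappa: {Lambda, Kappa}
Path from root to Iota: Lambda -> Theta -> Iota
  ancestors of Iota: {Lambda, Theta, Iota}
Common ancestors: {Lambda}
Walk up from Iota: Iota (not in ancestors of Kappa), Theta (not in ancestors of Kappa), Lambda (in ancestors of Kappa)
Deepest common ancestor (LCA) = Lambda

Answer: Lambda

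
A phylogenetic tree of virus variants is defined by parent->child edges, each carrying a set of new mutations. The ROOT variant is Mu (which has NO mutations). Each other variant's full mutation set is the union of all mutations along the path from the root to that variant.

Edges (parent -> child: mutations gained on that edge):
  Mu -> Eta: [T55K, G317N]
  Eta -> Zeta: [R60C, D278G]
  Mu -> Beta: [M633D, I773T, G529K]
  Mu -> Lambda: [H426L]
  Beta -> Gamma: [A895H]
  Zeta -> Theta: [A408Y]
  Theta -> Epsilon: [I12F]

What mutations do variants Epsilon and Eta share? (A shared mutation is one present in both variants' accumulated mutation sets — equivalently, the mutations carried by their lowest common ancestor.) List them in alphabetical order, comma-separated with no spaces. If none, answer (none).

Answer: G317N,T55K

Derivation:
Accumulating mutations along path to Epsilon:
  At Mu: gained [] -> total []
  At Eta: gained ['T55K', 'G317N'] -> total ['G317N', 'T55K']
  At Zeta: gained ['R60C', 'D278G'] -> total ['D278G', 'G317N', 'R60C', 'T55K']
  At Theta: gained ['A408Y'] -> total ['A408Y', 'D278G', 'G317N', 'R60C', 'T55K']
  At Epsilon: gained ['I12F'] -> total ['A408Y', 'D278G', 'G317N', 'I12F', 'R60C', 'T55K']
Mutations(Epsilon) = ['A408Y', 'D278G', 'G317N', 'I12F', 'R60C', 'T55K']
Accumulating mutations along path to Eta:
  At Mu: gained [] -> total []
  At Eta: gained ['T55K', 'G317N'] -> total ['G317N', 'T55K']
Mutations(Eta) = ['G317N', 'T55K']
Intersection: ['A408Y', 'D278G', 'G317N', 'I12F', 'R60C', 'T55K'] ∩ ['G317N', 'T55K'] = ['G317N', 'T55K']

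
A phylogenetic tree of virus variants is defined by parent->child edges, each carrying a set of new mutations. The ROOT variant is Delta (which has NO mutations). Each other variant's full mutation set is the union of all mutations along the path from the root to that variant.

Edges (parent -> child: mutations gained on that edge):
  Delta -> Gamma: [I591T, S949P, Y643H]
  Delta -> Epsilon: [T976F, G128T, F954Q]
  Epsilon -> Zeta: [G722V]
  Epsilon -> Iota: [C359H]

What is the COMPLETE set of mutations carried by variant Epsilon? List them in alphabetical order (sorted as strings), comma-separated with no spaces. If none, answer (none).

Answer: F954Q,G128T,T976F

Derivation:
At Delta: gained [] -> total []
At Epsilon: gained ['T976F', 'G128T', 'F954Q'] -> total ['F954Q', 'G128T', 'T976F']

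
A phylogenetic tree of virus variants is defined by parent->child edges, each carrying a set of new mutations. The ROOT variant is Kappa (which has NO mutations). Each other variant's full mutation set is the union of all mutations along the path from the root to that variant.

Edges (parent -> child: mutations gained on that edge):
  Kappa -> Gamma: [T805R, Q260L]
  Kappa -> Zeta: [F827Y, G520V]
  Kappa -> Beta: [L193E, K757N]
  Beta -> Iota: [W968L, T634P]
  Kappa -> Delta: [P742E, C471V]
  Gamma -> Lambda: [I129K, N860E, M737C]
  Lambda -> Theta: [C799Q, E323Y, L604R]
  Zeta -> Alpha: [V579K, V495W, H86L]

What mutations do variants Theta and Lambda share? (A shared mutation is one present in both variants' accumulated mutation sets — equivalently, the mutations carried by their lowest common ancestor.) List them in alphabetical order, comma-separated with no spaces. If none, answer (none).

Answer: I129K,M737C,N860E,Q260L,T805R

Derivation:
Accumulating mutations along path to Theta:
  At Kappa: gained [] -> total []
  At Gamma: gained ['T805R', 'Q260L'] -> total ['Q260L', 'T805R']
  At Lambda: gained ['I129K', 'N860E', 'M737C'] -> total ['I129K', 'M737C', 'N860E', 'Q260L', 'T805R']
  At Theta: gained ['C799Q', 'E323Y', 'L604R'] -> total ['C799Q', 'E323Y', 'I129K', 'L604R', 'M737C', 'N860E', 'Q260L', 'T805R']
Mutations(Theta) = ['C799Q', 'E323Y', 'I129K', 'L604R', 'M737C', 'N860E', 'Q260L', 'T805R']
Accumulating mutations along path to Lambda:
  At Kappa: gained [] -> total []
  At Gamma: gained ['T805R', 'Q260L'] -> total ['Q260L', 'T805R']
  At Lambda: gained ['I129K', 'N860E', 'M737C'] -> total ['I129K', 'M737C', 'N860E', 'Q260L', 'T805R']
Mutations(Lambda) = ['I129K', 'M737C', 'N860E', 'Q260L', 'T805R']
Intersection: ['C799Q', 'E323Y', 'I129K', 'L604R', 'M737C', 'N860E', 'Q260L', 'T805R'] ∩ ['I129K', 'M737C', 'N860E', 'Q260L', 'T805R'] = ['I129K', 'M737C', 'N860E', 'Q260L', 'T805R']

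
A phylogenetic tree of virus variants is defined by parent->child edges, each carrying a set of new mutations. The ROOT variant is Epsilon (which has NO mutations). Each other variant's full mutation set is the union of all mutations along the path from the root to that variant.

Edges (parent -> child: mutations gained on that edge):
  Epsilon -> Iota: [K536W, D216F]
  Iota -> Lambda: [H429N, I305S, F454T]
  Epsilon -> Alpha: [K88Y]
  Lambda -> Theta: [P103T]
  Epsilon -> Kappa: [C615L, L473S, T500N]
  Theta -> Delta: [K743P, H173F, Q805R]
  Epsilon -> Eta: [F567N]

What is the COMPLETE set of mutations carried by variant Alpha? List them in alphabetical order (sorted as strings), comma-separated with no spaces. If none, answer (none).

At Epsilon: gained [] -> total []
At Alpha: gained ['K88Y'] -> total ['K88Y']

Answer: K88Y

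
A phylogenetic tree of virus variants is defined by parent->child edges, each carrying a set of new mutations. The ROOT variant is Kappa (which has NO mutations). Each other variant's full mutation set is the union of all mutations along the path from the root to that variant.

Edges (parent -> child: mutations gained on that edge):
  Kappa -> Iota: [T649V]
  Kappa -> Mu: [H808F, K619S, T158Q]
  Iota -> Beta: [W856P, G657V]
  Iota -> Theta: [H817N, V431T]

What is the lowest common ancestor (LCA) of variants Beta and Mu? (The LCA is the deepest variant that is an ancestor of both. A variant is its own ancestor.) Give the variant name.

Answer: Kappa

Derivation:
Path from root to Beta: Kappa -> Iota -> Beta
  ancestors of Beta: {Kappa, Iota, Beta}
Path from root to Mu: Kappa -> Mu
  ancestors of Mu: {Kappa, Mu}
Common ancestors: {Kappa}
Walk up from Mu: Mu (not in ancestors of Beta), Kappa (in ancestors of Beta)
Deepest common ancestor (LCA) = Kappa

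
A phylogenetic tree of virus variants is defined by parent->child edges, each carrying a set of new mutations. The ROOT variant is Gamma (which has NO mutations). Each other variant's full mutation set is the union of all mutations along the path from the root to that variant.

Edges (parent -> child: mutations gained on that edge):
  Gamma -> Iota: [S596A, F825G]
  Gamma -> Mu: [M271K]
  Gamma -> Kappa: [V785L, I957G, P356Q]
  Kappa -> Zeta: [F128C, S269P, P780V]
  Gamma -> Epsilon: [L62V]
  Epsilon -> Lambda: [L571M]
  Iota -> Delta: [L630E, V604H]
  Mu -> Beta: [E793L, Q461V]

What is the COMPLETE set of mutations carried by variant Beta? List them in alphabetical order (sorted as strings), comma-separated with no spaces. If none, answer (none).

Answer: E793L,M271K,Q461V

Derivation:
At Gamma: gained [] -> total []
At Mu: gained ['M271K'] -> total ['M271K']
At Beta: gained ['E793L', 'Q461V'] -> total ['E793L', 'M271K', 'Q461V']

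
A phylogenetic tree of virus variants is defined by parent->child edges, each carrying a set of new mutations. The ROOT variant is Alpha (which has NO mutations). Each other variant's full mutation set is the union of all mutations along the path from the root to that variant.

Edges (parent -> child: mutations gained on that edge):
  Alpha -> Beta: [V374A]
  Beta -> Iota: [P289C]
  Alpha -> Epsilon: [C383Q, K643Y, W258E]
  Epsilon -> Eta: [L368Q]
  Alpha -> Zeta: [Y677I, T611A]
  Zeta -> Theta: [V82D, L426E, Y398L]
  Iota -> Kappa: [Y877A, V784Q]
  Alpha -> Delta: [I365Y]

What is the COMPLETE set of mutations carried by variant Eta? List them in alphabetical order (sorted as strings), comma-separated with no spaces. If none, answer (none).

Answer: C383Q,K643Y,L368Q,W258E

Derivation:
At Alpha: gained [] -> total []
At Epsilon: gained ['C383Q', 'K643Y', 'W258E'] -> total ['C383Q', 'K643Y', 'W258E']
At Eta: gained ['L368Q'] -> total ['C383Q', 'K643Y', 'L368Q', 'W258E']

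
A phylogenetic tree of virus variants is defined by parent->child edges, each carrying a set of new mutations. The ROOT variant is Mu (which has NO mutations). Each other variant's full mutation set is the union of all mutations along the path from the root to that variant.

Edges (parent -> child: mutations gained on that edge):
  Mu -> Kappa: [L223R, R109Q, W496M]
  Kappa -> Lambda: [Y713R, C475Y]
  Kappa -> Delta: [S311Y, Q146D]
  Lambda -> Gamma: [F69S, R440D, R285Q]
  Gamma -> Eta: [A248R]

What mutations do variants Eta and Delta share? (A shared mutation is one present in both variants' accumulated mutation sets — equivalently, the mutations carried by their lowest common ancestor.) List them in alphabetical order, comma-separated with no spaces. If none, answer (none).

Answer: L223R,R109Q,W496M

Derivation:
Accumulating mutations along path to Eta:
  At Mu: gained [] -> total []
  At Kappa: gained ['L223R', 'R109Q', 'W496M'] -> total ['L223R', 'R109Q', 'W496M']
  At Lambda: gained ['Y713R', 'C475Y'] -> total ['C475Y', 'L223R', 'R109Q', 'W496M', 'Y713R']
  At Gamma: gained ['F69S', 'R440D', 'R285Q'] -> total ['C475Y', 'F69S', 'L223R', 'R109Q', 'R285Q', 'R440D', 'W496M', 'Y713R']
  At Eta: gained ['A248R'] -> total ['A248R', 'C475Y', 'F69S', 'L223R', 'R109Q', 'R285Q', 'R440D', 'W496M', 'Y713R']
Mutations(Eta) = ['A248R', 'C475Y', 'F69S', 'L223R', 'R109Q', 'R285Q', 'R440D', 'W496M', 'Y713R']
Accumulating mutations along path to Delta:
  At Mu: gained [] -> total []
  At Kappa: gained ['L223R', 'R109Q', 'W496M'] -> total ['L223R', 'R109Q', 'W496M']
  At Delta: gained ['S311Y', 'Q146D'] -> total ['L223R', 'Q146D', 'R109Q', 'S311Y', 'W496M']
Mutations(Delta) = ['L223R', 'Q146D', 'R109Q', 'S311Y', 'W496M']
Intersection: ['A248R', 'C475Y', 'F69S', 'L223R', 'R109Q', 'R285Q', 'R440D', 'W496M', 'Y713R'] ∩ ['L223R', 'Q146D', 'R109Q', 'S311Y', 'W496M'] = ['L223R', 'R109Q', 'W496M']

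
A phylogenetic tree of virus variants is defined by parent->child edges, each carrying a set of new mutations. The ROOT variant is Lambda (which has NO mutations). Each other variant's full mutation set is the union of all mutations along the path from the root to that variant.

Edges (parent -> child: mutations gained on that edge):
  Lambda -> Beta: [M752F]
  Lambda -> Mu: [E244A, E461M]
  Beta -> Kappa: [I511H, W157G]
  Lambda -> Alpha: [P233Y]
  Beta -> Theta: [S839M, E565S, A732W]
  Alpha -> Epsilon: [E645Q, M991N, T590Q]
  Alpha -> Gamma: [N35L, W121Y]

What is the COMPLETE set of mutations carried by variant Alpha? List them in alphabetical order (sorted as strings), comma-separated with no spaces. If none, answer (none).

Answer: P233Y

Derivation:
At Lambda: gained [] -> total []
At Alpha: gained ['P233Y'] -> total ['P233Y']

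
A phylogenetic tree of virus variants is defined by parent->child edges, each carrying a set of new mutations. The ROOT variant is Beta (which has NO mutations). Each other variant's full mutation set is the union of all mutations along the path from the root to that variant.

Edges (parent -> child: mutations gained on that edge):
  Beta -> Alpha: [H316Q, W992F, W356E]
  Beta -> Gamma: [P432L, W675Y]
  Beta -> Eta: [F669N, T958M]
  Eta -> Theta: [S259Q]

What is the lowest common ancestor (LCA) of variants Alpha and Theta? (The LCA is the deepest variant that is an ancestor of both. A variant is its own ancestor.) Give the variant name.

Answer: Beta

Derivation:
Path from root to Alpha: Beta -> Alpha
  ancestors of Alpha: {Beta, Alpha}
Path from root to Theta: Beta -> Eta -> Theta
  ancestors of Theta: {Beta, Eta, Theta}
Common ancestors: {Beta}
Walk up from Theta: Theta (not in ancestors of Alpha), Eta (not in ancestors of Alpha), Beta (in ancestors of Alpha)
Deepest common ancestor (LCA) = Beta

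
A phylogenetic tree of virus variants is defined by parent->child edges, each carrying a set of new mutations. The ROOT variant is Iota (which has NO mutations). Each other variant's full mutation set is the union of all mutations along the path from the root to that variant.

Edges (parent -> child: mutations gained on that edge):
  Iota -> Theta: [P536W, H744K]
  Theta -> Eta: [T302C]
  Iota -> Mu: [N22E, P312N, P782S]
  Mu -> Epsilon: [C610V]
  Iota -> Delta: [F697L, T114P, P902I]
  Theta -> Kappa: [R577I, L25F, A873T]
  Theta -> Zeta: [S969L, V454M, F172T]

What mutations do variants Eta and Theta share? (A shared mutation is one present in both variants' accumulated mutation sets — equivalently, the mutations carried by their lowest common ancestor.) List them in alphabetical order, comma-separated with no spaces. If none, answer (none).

Accumulating mutations along path to Eta:
  At Iota: gained [] -> total []
  At Theta: gained ['P536W', 'H744K'] -> total ['H744K', 'P536W']
  At Eta: gained ['T302C'] -> total ['H744K', 'P536W', 'T302C']
Mutations(Eta) = ['H744K', 'P536W', 'T302C']
Accumulating mutations along path to Theta:
  At Iota: gained [] -> total []
  At Theta: gained ['P536W', 'H744K'] -> total ['H744K', 'P536W']
Mutations(Theta) = ['H744K', 'P536W']
Intersection: ['H744K', 'P536W', 'T302C'] ∩ ['H744K', 'P536W'] = ['H744K', 'P536W']

Answer: H744K,P536W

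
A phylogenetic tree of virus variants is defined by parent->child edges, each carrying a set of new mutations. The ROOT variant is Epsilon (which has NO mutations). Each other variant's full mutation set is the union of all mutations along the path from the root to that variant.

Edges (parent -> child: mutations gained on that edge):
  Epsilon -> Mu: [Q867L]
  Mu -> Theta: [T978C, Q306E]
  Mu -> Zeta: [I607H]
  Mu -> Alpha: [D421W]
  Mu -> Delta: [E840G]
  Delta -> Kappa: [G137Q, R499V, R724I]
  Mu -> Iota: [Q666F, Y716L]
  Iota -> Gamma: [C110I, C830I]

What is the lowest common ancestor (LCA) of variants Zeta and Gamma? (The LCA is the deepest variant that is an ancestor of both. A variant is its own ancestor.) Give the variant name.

Path from root to Zeta: Epsilon -> Mu -> Zeta
  ancestors of Zeta: {Epsilon, Mu, Zeta}
Path from root to Gamma: Epsilon -> Mu -> Iota -> Gamma
  ancestors of Gamma: {Epsilon, Mu, Iota, Gamma}
Common ancestors: {Epsilon, Mu}
Walk up from Gamma: Gamma (not in ancestors of Zeta), Iota (not in ancestors of Zeta), Mu (in ancestors of Zeta), Epsilon (in ancestors of Zeta)
Deepest common ancestor (LCA) = Mu

Answer: Mu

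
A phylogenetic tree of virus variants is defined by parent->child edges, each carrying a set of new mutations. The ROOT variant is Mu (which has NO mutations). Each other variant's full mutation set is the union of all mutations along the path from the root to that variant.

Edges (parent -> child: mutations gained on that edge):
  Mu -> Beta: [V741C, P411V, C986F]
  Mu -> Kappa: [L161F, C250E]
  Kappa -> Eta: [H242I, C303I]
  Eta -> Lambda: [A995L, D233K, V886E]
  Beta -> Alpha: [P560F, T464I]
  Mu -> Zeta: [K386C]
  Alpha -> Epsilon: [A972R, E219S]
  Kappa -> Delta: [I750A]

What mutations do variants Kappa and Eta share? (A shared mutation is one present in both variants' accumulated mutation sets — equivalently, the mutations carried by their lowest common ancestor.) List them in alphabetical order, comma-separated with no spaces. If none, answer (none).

Accumulating mutations along path to Kappa:
  At Mu: gained [] -> total []
  At Kappa: gained ['L161F', 'C250E'] -> total ['C250E', 'L161F']
Mutations(Kappa) = ['C250E', 'L161F']
Accumulating mutations along path to Eta:
  At Mu: gained [] -> total []
  At Kappa: gained ['L161F', 'C250E'] -> total ['C250E', 'L161F']
  At Eta: gained ['H242I', 'C303I'] -> total ['C250E', 'C303I', 'H242I', 'L161F']
Mutations(Eta) = ['C250E', 'C303I', 'H242I', 'L161F']
Intersection: ['C250E', 'L161F'] ∩ ['C250E', 'C303I', 'H242I', 'L161F'] = ['C250E', 'L161F']

Answer: C250E,L161F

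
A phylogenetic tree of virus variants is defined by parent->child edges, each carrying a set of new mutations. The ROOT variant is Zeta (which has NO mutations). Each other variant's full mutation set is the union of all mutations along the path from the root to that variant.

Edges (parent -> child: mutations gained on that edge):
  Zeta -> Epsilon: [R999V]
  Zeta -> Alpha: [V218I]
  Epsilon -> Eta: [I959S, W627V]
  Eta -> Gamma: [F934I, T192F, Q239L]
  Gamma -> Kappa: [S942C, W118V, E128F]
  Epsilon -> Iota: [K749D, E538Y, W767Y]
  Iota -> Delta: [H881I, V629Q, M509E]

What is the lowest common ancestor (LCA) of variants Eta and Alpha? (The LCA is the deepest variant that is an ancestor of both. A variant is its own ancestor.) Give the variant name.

Path from root to Eta: Zeta -> Epsilon -> Eta
  ancestors of Eta: {Zeta, Epsilon, Eta}
Path from root to Alpha: Zeta -> Alpha
  ancestors of Alpha: {Zeta, Alpha}
Common ancestors: {Zeta}
Walk up from Alpha: Alpha (not in ancestors of Eta), Zeta (in ancestors of Eta)
Deepest common ancestor (LCA) = Zeta

Answer: Zeta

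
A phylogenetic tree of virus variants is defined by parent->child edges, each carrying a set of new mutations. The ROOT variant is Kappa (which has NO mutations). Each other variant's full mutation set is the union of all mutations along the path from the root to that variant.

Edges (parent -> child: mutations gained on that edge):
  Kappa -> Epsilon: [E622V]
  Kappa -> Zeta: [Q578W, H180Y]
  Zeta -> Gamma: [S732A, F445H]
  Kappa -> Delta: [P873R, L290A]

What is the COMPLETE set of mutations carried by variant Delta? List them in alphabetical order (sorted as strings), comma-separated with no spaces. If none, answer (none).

At Kappa: gained [] -> total []
At Delta: gained ['P873R', 'L290A'] -> total ['L290A', 'P873R']

Answer: L290A,P873R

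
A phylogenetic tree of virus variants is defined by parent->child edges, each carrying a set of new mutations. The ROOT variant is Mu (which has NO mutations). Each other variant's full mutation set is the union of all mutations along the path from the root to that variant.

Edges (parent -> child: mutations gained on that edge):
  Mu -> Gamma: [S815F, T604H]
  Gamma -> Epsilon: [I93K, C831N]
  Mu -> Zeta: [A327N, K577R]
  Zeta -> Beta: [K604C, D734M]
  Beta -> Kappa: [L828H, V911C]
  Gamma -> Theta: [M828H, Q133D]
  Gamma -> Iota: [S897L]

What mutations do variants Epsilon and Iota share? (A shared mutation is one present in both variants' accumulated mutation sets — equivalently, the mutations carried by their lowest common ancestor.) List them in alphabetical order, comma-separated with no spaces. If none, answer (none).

Accumulating mutations along path to Epsilon:
  At Mu: gained [] -> total []
  At Gamma: gained ['S815F', 'T604H'] -> total ['S815F', 'T604H']
  At Epsilon: gained ['I93K', 'C831N'] -> total ['C831N', 'I93K', 'S815F', 'T604H']
Mutations(Epsilon) = ['C831N', 'I93K', 'S815F', 'T604H']
Accumulating mutations along path to Iota:
  At Mu: gained [] -> total []
  At Gamma: gained ['S815F', 'T604H'] -> total ['S815F', 'T604H']
  At Iota: gained ['S897L'] -> total ['S815F', 'S897L', 'T604H']
Mutations(Iota) = ['S815F', 'S897L', 'T604H']
Intersection: ['C831N', 'I93K', 'S815F', 'T604H'] ∩ ['S815F', 'S897L', 'T604H'] = ['S815F', 'T604H']

Answer: S815F,T604H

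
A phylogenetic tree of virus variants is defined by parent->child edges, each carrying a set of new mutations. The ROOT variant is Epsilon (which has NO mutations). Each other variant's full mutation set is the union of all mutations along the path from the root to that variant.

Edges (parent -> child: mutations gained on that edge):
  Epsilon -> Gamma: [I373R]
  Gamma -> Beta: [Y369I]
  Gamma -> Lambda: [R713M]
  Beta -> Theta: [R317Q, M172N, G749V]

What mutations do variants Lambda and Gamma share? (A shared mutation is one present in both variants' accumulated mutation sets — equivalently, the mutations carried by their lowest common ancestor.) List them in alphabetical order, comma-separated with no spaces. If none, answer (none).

Answer: I373R

Derivation:
Accumulating mutations along path to Lambda:
  At Epsilon: gained [] -> total []
  At Gamma: gained ['I373R'] -> total ['I373R']
  At Lambda: gained ['R713M'] -> total ['I373R', 'R713M']
Mutations(Lambda) = ['I373R', 'R713M']
Accumulating mutations along path to Gamma:
  At Epsilon: gained [] -> total []
  At Gamma: gained ['I373R'] -> total ['I373R']
Mutations(Gamma) = ['I373R']
Intersection: ['I373R', 'R713M'] ∩ ['I373R'] = ['I373R']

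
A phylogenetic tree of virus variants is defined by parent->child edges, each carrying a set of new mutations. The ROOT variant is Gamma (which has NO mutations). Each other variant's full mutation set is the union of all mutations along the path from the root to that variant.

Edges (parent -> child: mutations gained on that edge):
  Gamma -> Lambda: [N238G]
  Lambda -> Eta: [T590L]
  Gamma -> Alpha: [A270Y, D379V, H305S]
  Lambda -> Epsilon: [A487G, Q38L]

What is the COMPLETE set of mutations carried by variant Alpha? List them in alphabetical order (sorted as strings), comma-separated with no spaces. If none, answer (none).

At Gamma: gained [] -> total []
At Alpha: gained ['A270Y', 'D379V', 'H305S'] -> total ['A270Y', 'D379V', 'H305S']

Answer: A270Y,D379V,H305S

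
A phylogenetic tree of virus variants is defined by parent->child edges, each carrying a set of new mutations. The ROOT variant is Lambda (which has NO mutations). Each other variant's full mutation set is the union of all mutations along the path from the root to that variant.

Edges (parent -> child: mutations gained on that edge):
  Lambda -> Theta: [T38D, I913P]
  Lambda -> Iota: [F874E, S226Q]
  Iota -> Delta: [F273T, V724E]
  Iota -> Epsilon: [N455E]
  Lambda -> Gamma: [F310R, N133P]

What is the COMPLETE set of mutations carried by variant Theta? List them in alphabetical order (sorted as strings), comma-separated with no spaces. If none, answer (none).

At Lambda: gained [] -> total []
At Theta: gained ['T38D', 'I913P'] -> total ['I913P', 'T38D']

Answer: I913P,T38D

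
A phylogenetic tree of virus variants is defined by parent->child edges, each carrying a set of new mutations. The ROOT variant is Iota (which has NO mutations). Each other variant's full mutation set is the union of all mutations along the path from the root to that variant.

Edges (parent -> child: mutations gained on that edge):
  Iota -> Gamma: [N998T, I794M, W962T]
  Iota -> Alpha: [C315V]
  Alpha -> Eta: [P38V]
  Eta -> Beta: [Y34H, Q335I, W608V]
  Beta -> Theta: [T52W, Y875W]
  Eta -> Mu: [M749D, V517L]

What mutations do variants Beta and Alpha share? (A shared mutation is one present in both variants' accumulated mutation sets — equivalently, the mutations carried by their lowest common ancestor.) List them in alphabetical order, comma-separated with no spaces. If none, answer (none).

Answer: C315V

Derivation:
Accumulating mutations along path to Beta:
  At Iota: gained [] -> total []
  At Alpha: gained ['C315V'] -> total ['C315V']
  At Eta: gained ['P38V'] -> total ['C315V', 'P38V']
  At Beta: gained ['Y34H', 'Q335I', 'W608V'] -> total ['C315V', 'P38V', 'Q335I', 'W608V', 'Y34H']
Mutations(Beta) = ['C315V', 'P38V', 'Q335I', 'W608V', 'Y34H']
Accumulating mutations along path to Alpha:
  At Iota: gained [] -> total []
  At Alpha: gained ['C315V'] -> total ['C315V']
Mutations(Alpha) = ['C315V']
Intersection: ['C315V', 'P38V', 'Q335I', 'W608V', 'Y34H'] ∩ ['C315V'] = ['C315V']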